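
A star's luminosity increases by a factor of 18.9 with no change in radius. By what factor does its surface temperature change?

P ∝ T⁴ ⇒ T ∝ P^(1/4), so T scales by (18.9)^(1/4) = 2.09.

factor ≈ 2.09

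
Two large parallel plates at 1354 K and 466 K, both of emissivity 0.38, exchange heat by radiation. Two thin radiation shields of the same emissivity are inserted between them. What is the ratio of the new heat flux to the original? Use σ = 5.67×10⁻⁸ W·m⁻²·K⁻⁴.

ratio ≈ 0.333

With N identical shields there are N+1 = 3 gaps in series, each with the same radiative resistance, so the flux falls to 1/(N+1) of its unshielded value.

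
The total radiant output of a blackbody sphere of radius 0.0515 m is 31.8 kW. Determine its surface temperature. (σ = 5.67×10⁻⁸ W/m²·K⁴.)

A = 4πr² = 4π × (0.0515)² = 0.0333 m².
From P = σAT⁴, T = (P / σA)^(1/4) = (31800 / (5.67×10⁻⁸ × 0.0333))^(1/4).
T = (1.68×10^13)^(1/4) = 2030 K.

T ≈ 2030 K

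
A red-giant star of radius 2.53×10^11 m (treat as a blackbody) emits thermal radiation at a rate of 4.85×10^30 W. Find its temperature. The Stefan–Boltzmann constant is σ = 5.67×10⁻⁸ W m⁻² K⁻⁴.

A = 4πr² = 4π × (2.53×10^11)² = 8.04×10^23 m².
From P = σAT⁴, T = (P / σA)^(1/4) = (4.85×10^30 / (5.67×10⁻⁸ × 8.04×10^23))^(1/4).
T = (1.06×10^14)^(1/4) = 3210 K.

T ≈ 3210 K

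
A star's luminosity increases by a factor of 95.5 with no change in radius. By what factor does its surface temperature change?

factor ≈ 3.13

P ∝ T⁴ ⇒ T ∝ P^(1/4), so T scales by (95.5)^(1/4) = 3.13.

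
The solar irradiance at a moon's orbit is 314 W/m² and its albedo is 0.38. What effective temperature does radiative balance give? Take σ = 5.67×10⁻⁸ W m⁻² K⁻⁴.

Power absorbed = (1−a)S·πR²; power emitted = 4πR²σT⁴. Equating and cancelling πR²:
T = ((1−a)S / 4σ)^(1/4) = (195 / (4 × 5.67×10⁻⁸))^(1/4) = (8.58×10^8)^(1/4).
T = 171 K.

T ≈ 171 K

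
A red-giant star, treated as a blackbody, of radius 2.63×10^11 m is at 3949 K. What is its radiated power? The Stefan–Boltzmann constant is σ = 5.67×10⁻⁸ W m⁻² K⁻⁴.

A = 4πr² = 4π × (2.63×10^11)² = 8.69×10^23 m².
P = σAT⁴ = 5.67×10⁻⁸ × 8.69×10^23 × (3949)⁴ = 5.67×10⁻⁸ × 8.69×10^23 × 2.43×10^14.
P = 1.20×10^31 W.

P ≈ 1.20×10^31 W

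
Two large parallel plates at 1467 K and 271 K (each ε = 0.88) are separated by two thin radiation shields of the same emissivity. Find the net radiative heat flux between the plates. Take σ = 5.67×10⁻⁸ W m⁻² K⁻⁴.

Each of the 3 gaps contributes resistance (2/ε − 1) = 2/0.88 − 1 = 1.273; total = 3.818.
q = σ(T₁⁴ − T₂⁴) / 3.818 = 5.67×10⁻⁸ × 4.63×10^12 / 3.818 = 68700 W/m².

q ≈ 68700 W/m²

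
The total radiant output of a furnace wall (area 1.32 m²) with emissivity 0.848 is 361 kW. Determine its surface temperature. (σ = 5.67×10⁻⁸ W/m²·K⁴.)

T ≈ 1540 K

From P = εσAT⁴, T = (P / εσA)^(1/4) = (3.61×10^5 / (0.848 × 5.67×10⁻⁸ × 1.32))^(1/4).
T = (5.69×10^12)^(1/4) = 1540 K.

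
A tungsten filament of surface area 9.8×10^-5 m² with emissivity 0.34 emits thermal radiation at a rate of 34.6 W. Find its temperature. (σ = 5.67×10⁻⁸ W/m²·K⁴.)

From P = εσAT⁴, T = (P / εσA)^(1/4) = (34.6 / (0.34 × 5.67×10⁻⁸ × 9.80×10^-5))^(1/4).
T = (1.83×10^13)^(1/4) = 2070 K.

T ≈ 2070 K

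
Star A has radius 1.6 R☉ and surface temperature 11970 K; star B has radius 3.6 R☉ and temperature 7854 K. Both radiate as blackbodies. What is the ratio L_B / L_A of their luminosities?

L_B/L_A ≈ 0.938

L = 4πR²σT⁴ ∝ R²T⁴, so L_B/L_A = (3.6/1.6)² × (7854/11970)⁴ = 5.06 × 0.185 = 0.938.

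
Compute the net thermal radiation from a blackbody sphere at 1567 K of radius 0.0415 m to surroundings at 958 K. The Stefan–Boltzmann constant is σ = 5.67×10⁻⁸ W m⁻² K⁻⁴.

A = 4πr² = 4π × (0.0415)² = 0.0216 m².
Q = σA(T⁴ − T_s⁴). T⁴ − T_s⁴ = (1567)⁴ − (958)⁴ = 6.03×10^12 − 8.42×10^11 = 5.19×10^12 K⁴.
Q = 5.67×10⁻⁸ × 0.0216 × 5.19×10^12 = 6370 W.

Q ≈ 6370 W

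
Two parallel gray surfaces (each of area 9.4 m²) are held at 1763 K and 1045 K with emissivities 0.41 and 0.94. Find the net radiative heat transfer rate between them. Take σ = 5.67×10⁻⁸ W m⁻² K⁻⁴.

Q ≈ 1.80×10^6 W

For two large parallel gray plates, q = σ(T₁⁴ − T₂⁴) / (1/ε₁ + 1/ε₂ − 1).
1/ε₁ + 1/ε₂ − 1 = 1/0.41 + 1/0.94 − 1 = 2.503.
T₁⁴ − T₂⁴ = 9.66×10^12 − 1.19×10^12 = 8.47×10^12 K⁴.
q = 5.67×10⁻⁸ × 8.47×10^12 / 2.503 = 1.92×10^5 W/m².
Q = q·A = 1.92×10^5 × 9.4 = 1.80×10^6 W.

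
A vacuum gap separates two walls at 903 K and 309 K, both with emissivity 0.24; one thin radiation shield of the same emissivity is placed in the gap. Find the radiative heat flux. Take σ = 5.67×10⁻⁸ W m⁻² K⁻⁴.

q ≈ 2540 W/m²

Each of the 2 gaps contributes resistance (2/ε − 1) = 2/0.24 − 1 = 7.333; total = 14.67.
q = σ(T₁⁴ − T₂⁴) / 14.67 = 5.67×10⁻⁸ × 6.56×10^11 / 14.67 = 2540 W/m².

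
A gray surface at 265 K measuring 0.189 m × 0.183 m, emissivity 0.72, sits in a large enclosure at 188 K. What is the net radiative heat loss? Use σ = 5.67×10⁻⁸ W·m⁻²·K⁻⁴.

Q ≈ 5.20 W

A = 0.189 × 0.183 = 0.0346 m².
Q = εσA(T⁴ − T_s⁴). T⁴ − T_s⁴ = (265)⁴ − (188)⁴ = 4.93×10^9 − 1.25×10^9 = 3.68×10^9 K⁴.
Q = 0.72 × 5.67×10⁻⁸ × 0.0346 × 3.68×10^9 = 5.20 W.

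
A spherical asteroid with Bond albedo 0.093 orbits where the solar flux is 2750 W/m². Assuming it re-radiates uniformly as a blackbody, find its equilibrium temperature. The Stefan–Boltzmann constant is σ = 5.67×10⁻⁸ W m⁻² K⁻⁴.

T ≈ 324 K

Power absorbed = (1−a)S·πR²; power emitted = 4πR²σT⁴. Equating and cancelling πR²:
T = ((1−a)S / 4σ)^(1/4) = (2490 / (4 × 5.67×10⁻⁸))^(1/4) = (1.10×10^10)^(1/4).
T = 324 K.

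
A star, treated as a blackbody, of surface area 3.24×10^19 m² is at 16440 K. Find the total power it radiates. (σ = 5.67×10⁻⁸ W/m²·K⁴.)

P = σAT⁴ = 5.67×10⁻⁸ × 3.24×10^19 × (16440)⁴ = 5.67×10⁻⁸ × 3.24×10^19 × 7.30×10^16.
P = 1.34×10^29 W.

P ≈ 1.34×10^29 W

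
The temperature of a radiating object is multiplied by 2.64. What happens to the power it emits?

P ∝ T⁴, so the power scales as (2.64)⁴ = 48.6.

factor ≈ 48.6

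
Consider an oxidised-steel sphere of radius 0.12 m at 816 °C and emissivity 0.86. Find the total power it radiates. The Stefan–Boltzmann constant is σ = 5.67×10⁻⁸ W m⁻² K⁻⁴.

A = 4πr² = 4π × (0.12)² = 0.181 m².
816 °C = 1089 K.
Stefan–Boltzmann: P = εσAT⁴ = 0.86 × 5.67×10⁻⁸ × 0.181 × (1089)⁴ = 0.86 × 5.67×10⁻⁸ × 0.181 × 1.41×10^12.
P = 12400 W.

P ≈ 12400 W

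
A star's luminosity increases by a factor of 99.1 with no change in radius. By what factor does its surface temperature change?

P ∝ T⁴ ⇒ T ∝ P^(1/4), so T scales by (99.1)^(1/4) = 3.16.

factor ≈ 3.16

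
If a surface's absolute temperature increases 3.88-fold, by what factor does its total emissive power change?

factor ≈ 227

P ∝ T⁴, so the power scales as (3.88)⁴ = 227.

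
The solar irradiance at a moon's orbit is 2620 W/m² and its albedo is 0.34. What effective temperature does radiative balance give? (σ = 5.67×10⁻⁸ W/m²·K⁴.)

Power absorbed = (1−a)S·πR²; power emitted = 4πR²σT⁴. Equating and cancelling πR²:
T = ((1−a)S / 4σ)^(1/4) = (1730 / (4 × 5.67×10⁻⁸))^(1/4) = (7.62×10^9)^(1/4).
T = 295 K.

T ≈ 295 K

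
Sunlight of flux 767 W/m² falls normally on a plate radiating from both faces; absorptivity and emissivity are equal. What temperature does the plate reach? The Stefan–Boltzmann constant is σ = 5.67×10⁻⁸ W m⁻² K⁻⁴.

Absorbed flux αS = emitted flux 2εσT⁴ per unit area; with α = ε this gives T = (S/2σ)^(1/4).
T = (767 / (2 × 5.67×10⁻⁸))^(1/4) = (6.76×10^9)^(1/4).
T = 287 K.

T ≈ 287 K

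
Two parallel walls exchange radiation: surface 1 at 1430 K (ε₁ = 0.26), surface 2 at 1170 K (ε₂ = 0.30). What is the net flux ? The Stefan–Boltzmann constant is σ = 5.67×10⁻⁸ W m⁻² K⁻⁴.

q ≈ 21200 W/m²

For two large parallel gray plates, q = σ(T₁⁴ − T₂⁴) / (1/ε₁ + 1/ε₂ − 1).
1/ε₁ + 1/ε₂ − 1 = 1/0.26 + 1/0.30 − 1 = 6.179.
T₁⁴ − T₂⁴ = 4.18×10^12 − 1.87×10^12 = 2.31×10^12 K⁴.
q = 5.67×10⁻⁸ × 2.31×10^12 / 6.179 = 21200 W/m².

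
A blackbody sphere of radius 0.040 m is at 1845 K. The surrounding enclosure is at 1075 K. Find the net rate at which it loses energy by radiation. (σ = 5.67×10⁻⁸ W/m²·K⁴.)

Q ≈ 11700 W

A = 4πr² = 4π × (0.040)² = 0.0201 m².
Q = σA(T⁴ − T_s⁴). T⁴ − T_s⁴ = (1845)⁴ − (1075)⁴ = 1.16×10^13 − 1.34×10^12 = 1.03×10^13 K⁴.
Q = 5.67×10⁻⁸ × 0.0201 × 1.03×10^13 = 11700 W.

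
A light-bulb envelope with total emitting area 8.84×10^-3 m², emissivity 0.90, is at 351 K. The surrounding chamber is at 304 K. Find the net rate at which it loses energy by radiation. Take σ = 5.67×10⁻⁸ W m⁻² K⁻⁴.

Q ≈ 2.99 W

Q = εσA(T⁴ − T_s⁴). T⁴ − T_s⁴ = (351)⁴ − (304)⁴ = 1.52×10^10 − 8.54×10^9 = 6.64×10^9 K⁴.
Q = 0.90 × 5.67×10⁻⁸ × 8.84×10^-3 × 6.64×10^9 = 2.99 W.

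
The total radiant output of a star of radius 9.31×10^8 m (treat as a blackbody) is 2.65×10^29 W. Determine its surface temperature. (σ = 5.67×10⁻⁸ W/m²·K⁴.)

A = 4πr² = 4π × (9.31×10^8)² = 1.09×10^19 m².
From P = σAT⁴, T = (P / σA)^(1/4) = (2.65×10^29 / (5.67×10⁻⁸ × 1.09×10^19))^(1/4).
T = (4.29×10^17)^(1/4) = 25600 K.

T ≈ 25600 K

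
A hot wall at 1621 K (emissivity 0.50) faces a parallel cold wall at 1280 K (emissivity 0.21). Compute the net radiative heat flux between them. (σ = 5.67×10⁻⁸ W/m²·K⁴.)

For two large parallel gray plates, q = σ(T₁⁴ − T₂⁴) / (1/ε₁ + 1/ε₂ − 1).
1/ε₁ + 1/ε₂ − 1 = 1/0.50 + 1/0.21 − 1 = 5.762.
T₁⁴ − T₂⁴ = 6.90×10^12 − 2.68×10^12 = 4.22×10^12 K⁴.
q = 5.67×10⁻⁸ × 4.22×10^12 / 5.762 = 41500 W/m².

q ≈ 41500 W/m²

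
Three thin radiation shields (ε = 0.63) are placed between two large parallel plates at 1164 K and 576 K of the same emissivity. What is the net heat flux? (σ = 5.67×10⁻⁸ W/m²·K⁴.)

q ≈ 11200 W/m²

Each of the 4 gaps contributes resistance (2/ε − 1) = 2/0.63 − 1 = 2.175; total = 8.698.
q = σ(T₁⁴ − T₂⁴) / 8.698 = 5.67×10⁻⁸ × 1.73×10^12 / 8.698 = 11200 W/m².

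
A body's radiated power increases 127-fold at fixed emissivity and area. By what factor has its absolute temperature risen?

P ∝ T⁴ ⇒ T ∝ P^(1/4), so T scales by (127)^(1/4) = 3.36.

factor ≈ 3.36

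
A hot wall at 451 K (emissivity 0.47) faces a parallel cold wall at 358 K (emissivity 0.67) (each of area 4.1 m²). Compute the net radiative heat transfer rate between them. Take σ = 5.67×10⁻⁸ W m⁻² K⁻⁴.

For two large parallel gray plates, q = σ(T₁⁴ − T₂⁴) / (1/ε₁ + 1/ε₂ − 1).
1/ε₁ + 1/ε₂ − 1 = 1/0.47 + 1/0.67 − 1 = 2.620.
T₁⁴ − T₂⁴ = 4.14×10^10 − 1.64×10^10 = 2.49×10^10 K⁴.
q = 5.67×10⁻⁸ × 2.49×10^10 / 2.620 = 540 W/m².
Q = q·A = 540 × 4.1 = 2210 W.

Q ≈ 2210 W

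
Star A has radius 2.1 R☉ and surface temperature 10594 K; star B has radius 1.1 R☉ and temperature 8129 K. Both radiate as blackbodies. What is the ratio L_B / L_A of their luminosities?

L = 4πR²σT⁴ ∝ R²T⁴, so L_B/L_A = (1.1/2.1)² × (8129/10594)⁴ = 0.274 × 0.347 = 0.0951.

L_B/L_A ≈ 0.0951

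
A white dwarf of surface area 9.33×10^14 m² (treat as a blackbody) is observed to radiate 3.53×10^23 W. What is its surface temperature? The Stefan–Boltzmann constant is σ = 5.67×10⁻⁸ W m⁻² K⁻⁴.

From P = σAT⁴, T = (P / σA)^(1/4) = (3.53×10^23 / (5.67×10⁻⁸ × 9.33×10^14))^(1/4).
T = (6.67×10^15)^(1/4) = 9040 K.

T ≈ 9040 K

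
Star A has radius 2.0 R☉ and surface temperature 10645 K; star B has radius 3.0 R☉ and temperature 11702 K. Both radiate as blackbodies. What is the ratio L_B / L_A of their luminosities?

L = 4πR²σT⁴ ∝ R²T⁴, so L_B/L_A = (3.0/2.0)² × (11702/10645)⁴ = 2.25 × 1.46 = 3.29.

L_B/L_A ≈ 3.29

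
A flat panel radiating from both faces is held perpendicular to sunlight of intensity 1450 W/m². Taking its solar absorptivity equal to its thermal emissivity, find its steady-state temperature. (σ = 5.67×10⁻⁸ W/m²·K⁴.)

Absorbed flux αS = emitted flux 2εσT⁴ per unit area; with α = ε this gives T = (S/2σ)^(1/4).
T = (1450 / (2 × 5.67×10⁻⁸))^(1/4) = (1.28×10^10)^(1/4).
T = 336 K.

T ≈ 336 K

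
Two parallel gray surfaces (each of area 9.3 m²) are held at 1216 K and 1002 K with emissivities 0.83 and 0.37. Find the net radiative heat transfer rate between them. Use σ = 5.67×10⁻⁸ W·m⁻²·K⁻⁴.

Q ≈ 2.14×10^5 W

For two large parallel gray plates, q = σ(T₁⁴ − T₂⁴) / (1/ε₁ + 1/ε₂ − 1).
1/ε₁ + 1/ε₂ − 1 = 1/0.83 + 1/0.37 − 1 = 2.908.
T₁⁴ − T₂⁴ = 2.19×10^12 − 1.01×10^12 = 1.18×10^12 K⁴.
q = 5.67×10⁻⁸ × 1.18×10^12 / 2.908 = 23000 W/m².
Q = q·A = 23000 × 9.3 = 2.14×10^5 W.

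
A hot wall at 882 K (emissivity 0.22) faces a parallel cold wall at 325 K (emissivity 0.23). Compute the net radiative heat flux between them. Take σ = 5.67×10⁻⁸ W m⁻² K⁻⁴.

q ≈ 4270 W/m²

For two large parallel gray plates, q = σ(T₁⁴ − T₂⁴) / (1/ε₁ + 1/ε₂ − 1).
1/ε₁ + 1/ε₂ − 1 = 1/0.22 + 1/0.23 − 1 = 7.893.
T₁⁴ − T₂⁴ = 6.05×10^11 − 1.12×10^10 = 5.94×10^11 K⁴.
q = 5.67×10⁻⁸ × 5.94×10^11 / 7.893 = 4270 W/m².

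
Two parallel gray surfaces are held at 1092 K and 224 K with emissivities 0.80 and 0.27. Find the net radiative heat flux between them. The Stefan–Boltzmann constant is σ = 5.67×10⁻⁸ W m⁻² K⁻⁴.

For two large parallel gray plates, q = σ(T₁⁴ − T₂⁴) / (1/ε₁ + 1/ε₂ − 1).
1/ε₁ + 1/ε₂ − 1 = 1/0.80 + 1/0.27 − 1 = 3.954.
T₁⁴ − T₂⁴ = 1.42×10^12 − 2.52×10^9 = 1.42×10^12 K⁴.
q = 5.67×10⁻⁸ × 1.42×10^12 / 3.954 = 20400 W/m².

q ≈ 20400 W/m²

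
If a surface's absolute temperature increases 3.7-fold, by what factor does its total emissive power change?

factor ≈ 187

P ∝ T⁴, so the power scales as (3.7)⁴ = 187.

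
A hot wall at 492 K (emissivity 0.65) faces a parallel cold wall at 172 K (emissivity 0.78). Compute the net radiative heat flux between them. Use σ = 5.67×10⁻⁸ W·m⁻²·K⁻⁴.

For two large parallel gray plates, q = σ(T₁⁴ − T₂⁴) / (1/ε₁ + 1/ε₂ − 1).
1/ε₁ + 1/ε₂ − 1 = 1/0.65 + 1/0.78 − 1 = 1.821.
T₁⁴ − T₂⁴ = 5.86×10^10 − 8.75×10^8 = 5.77×10^10 K⁴.
q = 5.67×10⁻⁸ × 5.77×10^10 / 1.821 = 1800 W/m².

q ≈ 1800 W/m²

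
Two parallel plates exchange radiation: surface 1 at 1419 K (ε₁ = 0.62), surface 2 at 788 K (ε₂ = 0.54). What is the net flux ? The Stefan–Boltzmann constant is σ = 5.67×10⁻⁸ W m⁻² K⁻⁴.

For two large parallel gray plates, q = σ(T₁⁴ − T₂⁴) / (1/ε₁ + 1/ε₂ − 1).
1/ε₁ + 1/ε₂ − 1 = 1/0.62 + 1/0.54 − 1 = 2.465.
T₁⁴ − T₂⁴ = 4.05×10^12 − 3.86×10^11 = 3.67×10^12 K⁴.
q = 5.67×10⁻⁸ × 3.67×10^12 / 2.465 = 84400 W/m².

q ≈ 84400 W/m²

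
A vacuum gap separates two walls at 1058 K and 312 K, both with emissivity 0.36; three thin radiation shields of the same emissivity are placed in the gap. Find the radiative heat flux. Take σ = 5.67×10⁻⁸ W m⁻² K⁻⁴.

q ≈ 3870 W/m²

Each of the 4 gaps contributes resistance (2/ε − 1) = 2/0.36 − 1 = 4.556; total = 18.22.
q = σ(T₁⁴ − T₂⁴) / 18.22 = 5.67×10⁻⁸ × 1.24×10^12 / 18.22 = 3870 W/m².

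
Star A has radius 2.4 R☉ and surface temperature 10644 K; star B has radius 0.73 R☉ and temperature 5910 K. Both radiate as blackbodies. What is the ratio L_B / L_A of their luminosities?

L = 4πR²σT⁴ ∝ R²T⁴, so L_B/L_A = (0.73/2.4)² × (5910/10644)⁴ = 0.0925 × 0.0950 = 8.79×10^-3.

L_B/L_A ≈ 8.79×10^-3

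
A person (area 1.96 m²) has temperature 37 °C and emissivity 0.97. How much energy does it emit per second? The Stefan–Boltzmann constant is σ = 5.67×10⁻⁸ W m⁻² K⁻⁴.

P ≈ 996 W

37 °C = 310 K.
P = εσAT⁴ = 0.97 × 5.67×10⁻⁸ × 1.96 × (310)⁴ = 0.97 × 5.67×10⁻⁸ × 1.96 × 9.24×10^9.
P = 996 W.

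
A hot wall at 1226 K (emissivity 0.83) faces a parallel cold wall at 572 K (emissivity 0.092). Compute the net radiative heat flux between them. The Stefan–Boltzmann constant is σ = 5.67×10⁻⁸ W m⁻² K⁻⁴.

q ≈ 11000 W/m²

For two large parallel gray plates, q = σ(T₁⁴ − T₂⁴) / (1/ε₁ + 1/ε₂ − 1).
1/ε₁ + 1/ε₂ − 1 = 1/0.83 + 1/0.092 − 1 = 11.07.
T₁⁴ − T₂⁴ = 2.26×10^12 − 1.07×10^11 = 2.15×10^12 K⁴.
q = 5.67×10⁻⁸ × 2.15×10^12 / 11.07 = 11000 W/m².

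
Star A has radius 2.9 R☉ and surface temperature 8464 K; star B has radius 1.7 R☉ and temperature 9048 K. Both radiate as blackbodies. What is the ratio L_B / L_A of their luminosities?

L_B/L_A ≈ 0.449

L = 4πR²σT⁴ ∝ R²T⁴, so L_B/L_A = (1.7/2.9)² × (9048/8464)⁴ = 0.344 × 1.31 = 0.449.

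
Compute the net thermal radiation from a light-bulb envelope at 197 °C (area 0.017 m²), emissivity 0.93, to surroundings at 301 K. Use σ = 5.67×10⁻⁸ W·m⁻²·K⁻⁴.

Convert: 197 °C = 470 K.
Q = εσA(T⁴ − T_s⁴). T⁴ − T_s⁴ = (470)⁴ − (301)⁴ = 4.88×10^10 − 8.21×10^9 = 4.06×10^10 K⁴.
Q = 0.93 × 5.67×10⁻⁸ × 0.0170 × 4.06×10^10 = 36.4 W.

Q ≈ 36.4 W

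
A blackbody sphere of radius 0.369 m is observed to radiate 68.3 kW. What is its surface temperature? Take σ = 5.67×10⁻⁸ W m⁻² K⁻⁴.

A = 4πr² = 4π × (0.369)² = 1.71 m².
From P = σAT⁴, T = (P / σA)^(1/4) = (68300 / (5.67×10⁻⁸ × 1.71))^(1/4).
T = (7.04×10^11)^(1/4) = 916 K.

T ≈ 916 K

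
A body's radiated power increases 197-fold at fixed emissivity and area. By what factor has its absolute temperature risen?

P ∝ T⁴ ⇒ T ∝ P^(1/4), so T scales by (197)^(1/4) = 3.75.

factor ≈ 3.75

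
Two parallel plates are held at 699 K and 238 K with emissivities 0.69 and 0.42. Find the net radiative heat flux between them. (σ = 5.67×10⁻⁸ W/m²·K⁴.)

For two large parallel gray plates, q = σ(T₁⁴ − T₂⁴) / (1/ε₁ + 1/ε₂ − 1).
1/ε₁ + 1/ε₂ − 1 = 1/0.69 + 1/0.42 − 1 = 2.830.
T₁⁴ − T₂⁴ = 2.39×10^11 − 3.21×10^9 = 2.36×10^11 K⁴.
q = 5.67×10⁻⁸ × 2.36×10^11 / 2.830 = 4720 W/m².

q ≈ 4720 W/m²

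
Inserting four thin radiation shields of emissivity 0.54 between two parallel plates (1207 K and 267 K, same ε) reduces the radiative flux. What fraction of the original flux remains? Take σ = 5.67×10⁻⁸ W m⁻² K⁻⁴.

ratio ≈ 0.200

With N identical shields there are N+1 = 5 gaps in series, each with the same radiative resistance, so the flux falls to 1/(N+1) of its unshielded value.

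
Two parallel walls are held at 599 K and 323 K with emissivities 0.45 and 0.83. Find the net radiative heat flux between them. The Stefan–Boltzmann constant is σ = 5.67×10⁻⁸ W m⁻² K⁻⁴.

q ≈ 2750 W/m²

For two large parallel gray plates, q = σ(T₁⁴ − T₂⁴) / (1/ε₁ + 1/ε₂ − 1).
1/ε₁ + 1/ε₂ − 1 = 1/0.45 + 1/0.83 − 1 = 2.427.
T₁⁴ − T₂⁴ = 1.29×10^11 − 1.09×10^10 = 1.18×10^11 K⁴.
q = 5.67×10⁻⁸ × 1.18×10^11 / 2.427 = 2750 W/m².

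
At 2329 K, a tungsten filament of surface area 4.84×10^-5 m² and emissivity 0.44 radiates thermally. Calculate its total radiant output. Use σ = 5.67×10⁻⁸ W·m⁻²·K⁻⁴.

P ≈ 35.5 W

Stefan–Boltzmann: P = εσAT⁴ = 0.44 × 5.67×10⁻⁸ × 4.84×10^-5 × (2329)⁴ = 0.44 × 5.67×10⁻⁸ × 4.84×10^-5 × 2.94×10^13.
P = 35.5 W.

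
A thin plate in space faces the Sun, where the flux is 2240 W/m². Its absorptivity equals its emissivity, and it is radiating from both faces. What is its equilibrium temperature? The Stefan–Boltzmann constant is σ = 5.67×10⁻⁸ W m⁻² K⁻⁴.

Absorbed flux αS = emitted flux 2εσT⁴ per unit area; with α = ε this gives T = (S/2σ)^(1/4).
T = (2240 / (2 × 5.67×10⁻⁸))^(1/4) = (1.98×10^10)^(1/4).
T = 375 K.

T ≈ 375 K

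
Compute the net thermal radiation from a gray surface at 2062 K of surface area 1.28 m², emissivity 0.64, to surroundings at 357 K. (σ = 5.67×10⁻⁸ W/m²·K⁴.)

Q ≈ 8.39×10^5 W

Q = εσA(T⁴ − T_s⁴). T⁴ − T_s⁴ = (2062)⁴ − (357)⁴ = 1.81×10^13 − 1.62×10^10 = 1.81×10^13 K⁴.
Q = 0.64 × 5.67×10⁻⁸ × 1.28 × 1.81×10^13 = 8.39×10^5 W.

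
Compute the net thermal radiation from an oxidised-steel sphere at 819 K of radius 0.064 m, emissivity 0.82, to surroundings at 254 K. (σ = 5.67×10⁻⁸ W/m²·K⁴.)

Q ≈ 1070 W

A = 4πr² = 4π × (0.064)² = 0.0515 m².
Q = εσA(T⁴ − T_s⁴). T⁴ − T_s⁴ = (819)⁴ − (254)⁴ = 4.50×10^11 − 4.16×10^9 = 4.46×10^11 K⁴.
Q = 0.82 × 5.67×10⁻⁸ × 0.0515 × 4.46×10^11 = 1070 W.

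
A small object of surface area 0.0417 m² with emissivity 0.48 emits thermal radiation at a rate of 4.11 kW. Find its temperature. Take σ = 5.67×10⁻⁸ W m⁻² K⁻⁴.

T ≈ 1380 K

From P = εσAT⁴, T = (P / εσA)^(1/4) = (4110 / (0.48 × 5.67×10⁻⁸ × 0.0417))^(1/4).
T = (3.62×10^12)^(1/4) = 1380 K.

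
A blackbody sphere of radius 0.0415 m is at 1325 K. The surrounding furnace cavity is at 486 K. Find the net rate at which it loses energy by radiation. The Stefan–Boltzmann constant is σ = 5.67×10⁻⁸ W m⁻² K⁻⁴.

A = 4πr² = 4π × (0.0415)² = 0.0216 m².
Q = σA(T⁴ − T_s⁴). T⁴ − T_s⁴ = (1325)⁴ − (486)⁴ = 3.08×10^12 − 5.58×10^10 = 3.03×10^12 K⁴.
Q = 5.67×10⁻⁸ × 0.0216 × 3.03×10^12 = 3710 W.

Q ≈ 3710 W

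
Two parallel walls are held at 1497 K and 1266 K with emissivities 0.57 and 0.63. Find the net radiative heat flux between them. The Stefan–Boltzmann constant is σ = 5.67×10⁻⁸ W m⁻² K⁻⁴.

For two large parallel gray plates, q = σ(T₁⁴ − T₂⁴) / (1/ε₁ + 1/ε₂ − 1).
1/ε₁ + 1/ε₂ − 1 = 1/0.57 + 1/0.63 − 1 = 2.342.
T₁⁴ − T₂⁴ = 5.02×10^12 − 2.57×10^12 = 2.45×10^12 K⁴.
q = 5.67×10⁻⁸ × 2.45×10^12 / 2.342 = 59400 W/m².

q ≈ 59400 W/m²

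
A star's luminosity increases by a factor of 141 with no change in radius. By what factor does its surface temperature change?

factor ≈ 3.45

P ∝ T⁴ ⇒ T ∝ P^(1/4), so T scales by (141)^(1/4) = 3.45.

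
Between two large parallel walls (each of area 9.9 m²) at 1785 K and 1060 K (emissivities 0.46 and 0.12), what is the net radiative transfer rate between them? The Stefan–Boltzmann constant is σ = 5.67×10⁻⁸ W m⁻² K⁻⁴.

For two large parallel gray plates, q = σ(T₁⁴ − T₂⁴) / (1/ε₁ + 1/ε₂ − 1).
1/ε₁ + 1/ε₂ − 1 = 1/0.46 + 1/0.12 − 1 = 9.507.
T₁⁴ − T₂⁴ = 1.02×10^13 − 1.26×10^12 = 8.89×10^12 K⁴.
q = 5.67×10⁻⁸ × 8.89×10^12 / 9.507 = 53000 W/m².
Q = q·A = 53000 × 9.9 = 5.25×10^5 W.

Q ≈ 5.25×10^5 W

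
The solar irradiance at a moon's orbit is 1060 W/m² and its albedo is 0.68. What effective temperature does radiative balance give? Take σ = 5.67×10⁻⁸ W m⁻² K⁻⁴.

T ≈ 197 K

Power absorbed = (1−a)S·πR²; power emitted = 4πR²σT⁴. Equating and cancelling πR²:
T = ((1−a)S / 4σ)^(1/4) = (339 / (4 × 5.67×10⁻⁸))^(1/4) = (1.50×10^9)^(1/4).
T = 197 K.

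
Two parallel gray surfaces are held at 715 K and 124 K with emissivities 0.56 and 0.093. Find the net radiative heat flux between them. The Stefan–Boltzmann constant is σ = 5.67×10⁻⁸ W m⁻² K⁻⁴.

For two large parallel gray plates, q = σ(T₁⁴ − T₂⁴) / (1/ε₁ + 1/ε₂ − 1).
1/ε₁ + 1/ε₂ − 1 = 1/0.56 + 1/0.093 − 1 = 11.54.
T₁⁴ − T₂⁴ = 2.61×10^11 − 2.36×10^8 = 2.61×10^11 K⁴.
q = 5.67×10⁻⁸ × 2.61×10^11 / 11.54 = 1280 W/m².

q ≈ 1280 W/m²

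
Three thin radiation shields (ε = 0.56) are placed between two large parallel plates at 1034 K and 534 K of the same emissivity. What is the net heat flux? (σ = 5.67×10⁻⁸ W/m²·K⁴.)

Each of the 4 gaps contributes resistance (2/ε − 1) = 2/0.56 − 1 = 2.571; total = 10.29.
q = σ(T₁⁴ − T₂⁴) / 10.29 = 5.67×10⁻⁸ × 1.06×10^12 / 10.29 = 5850 W/m².

q ≈ 5850 W/m²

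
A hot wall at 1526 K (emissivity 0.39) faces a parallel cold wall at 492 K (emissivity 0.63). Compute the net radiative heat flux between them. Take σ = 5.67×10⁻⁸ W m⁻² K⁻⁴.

q ≈ 96500 W/m²

For two large parallel gray plates, q = σ(T₁⁴ − T₂⁴) / (1/ε₁ + 1/ε₂ − 1).
1/ε₁ + 1/ε₂ − 1 = 1/0.39 + 1/0.63 − 1 = 3.151.
T₁⁴ − T₂⁴ = 5.42×10^12 − 5.86×10^10 = 5.36×10^12 K⁴.
q = 5.67×10⁻⁸ × 5.36×10^12 / 3.151 = 96500 W/m².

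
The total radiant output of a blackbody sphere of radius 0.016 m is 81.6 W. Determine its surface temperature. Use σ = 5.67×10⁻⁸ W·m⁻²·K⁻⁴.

T ≈ 818 K

A = 4πr² = 4π × (0.016)² = 3.22×10^-3 m².
From P = σAT⁴, T = (P / σA)^(1/4) = (81.6 / (5.67×10⁻⁸ × 3.22×10^-3))^(1/4).
T = (4.47×10^11)^(1/4) = 818 K.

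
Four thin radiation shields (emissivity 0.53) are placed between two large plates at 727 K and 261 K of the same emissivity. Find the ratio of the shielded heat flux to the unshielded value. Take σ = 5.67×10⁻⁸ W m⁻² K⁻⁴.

With N identical shields there are N+1 = 5 gaps in series, each with the same radiative resistance, so the flux falls to 1/(N+1) of its unshielded value.

ratio ≈ 0.200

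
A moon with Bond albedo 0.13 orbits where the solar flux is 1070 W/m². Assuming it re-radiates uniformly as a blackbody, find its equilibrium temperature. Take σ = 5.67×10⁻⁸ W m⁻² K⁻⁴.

T ≈ 253 K

Power absorbed = (1−a)S·πR²; power emitted = 4πR²σT⁴. Equating and cancelling πR²:
T = ((1−a)S / 4σ)^(1/4) = (931 / (4 × 5.67×10⁻⁸))^(1/4) = (4.10×10^9)^(1/4).
T = 253 K.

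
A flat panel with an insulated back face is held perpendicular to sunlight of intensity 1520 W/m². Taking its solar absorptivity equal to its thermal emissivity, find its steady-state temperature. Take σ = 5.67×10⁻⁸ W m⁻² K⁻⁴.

T ≈ 405 K

Absorbed flux αS = emitted flux εσT⁴ (one radiating face); with α = ε, T = (S/σ)^(1/4).
T = (1520 / 5.67×10⁻⁸)^(1/4) = (2.68×10^10)^(1/4).
T = 405 K.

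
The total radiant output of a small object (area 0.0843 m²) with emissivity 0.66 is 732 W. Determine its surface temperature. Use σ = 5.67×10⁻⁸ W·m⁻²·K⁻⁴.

T ≈ 694 K

From P = εσAT⁴, T = (P / εσA)^(1/4) = (732 / (0.66 × 5.67×10⁻⁸ × 0.0843))^(1/4).
T = (2.32×10^11)^(1/4) = 694 K.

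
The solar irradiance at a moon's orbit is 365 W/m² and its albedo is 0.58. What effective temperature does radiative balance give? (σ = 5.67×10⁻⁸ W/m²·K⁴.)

Power absorbed = (1−a)S·πR²; power emitted = 4πR²σT⁴. Equating and cancelling πR²:
T = ((1−a)S / 4σ)^(1/4) = (153 / (4 × 5.67×10⁻⁸))^(1/4) = (6.76×10^8)^(1/4).
T = 161 K.

T ≈ 161 K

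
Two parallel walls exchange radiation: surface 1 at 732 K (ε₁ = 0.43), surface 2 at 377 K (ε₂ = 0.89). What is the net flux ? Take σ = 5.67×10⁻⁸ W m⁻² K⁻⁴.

q ≈ 6180 W/m²

For two large parallel gray plates, q = σ(T₁⁴ − T₂⁴) / (1/ε₁ + 1/ε₂ − 1).
1/ε₁ + 1/ε₂ − 1 = 1/0.43 + 1/0.89 − 1 = 2.449.
T₁⁴ − T₂⁴ = 2.87×10^11 − 2.02×10^10 = 2.67×10^11 K⁴.
q = 5.67×10⁻⁸ × 2.67×10^11 / 2.449 = 6180 W/m².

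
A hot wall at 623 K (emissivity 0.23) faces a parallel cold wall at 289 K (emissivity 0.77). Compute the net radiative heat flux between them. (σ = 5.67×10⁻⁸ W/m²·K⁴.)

For two large parallel gray plates, q = σ(T₁⁴ − T₂⁴) / (1/ε₁ + 1/ε₂ − 1).
1/ε₁ + 1/ε₂ − 1 = 1/0.23 + 1/0.77 − 1 = 4.647.
T₁⁴ − T₂⁴ = 1.51×10^11 − 6.98×10^9 = 1.44×10^11 K⁴.
q = 5.67×10⁻⁸ × 1.44×10^11 / 4.647 = 1750 W/m².

q ≈ 1750 W/m²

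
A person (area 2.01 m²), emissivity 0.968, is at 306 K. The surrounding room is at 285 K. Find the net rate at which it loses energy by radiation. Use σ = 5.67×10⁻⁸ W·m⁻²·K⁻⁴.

Q ≈ 239 W

Q = εσA(T⁴ − T_s⁴). T⁴ − T_s⁴ = (306)⁴ − (285)⁴ = 8.77×10^9 − 6.60×10^9 = 2.17×10^9 K⁴.
Q = 0.968 × 5.67×10⁻⁸ × 2.01 × 2.17×10^9 = 239 W.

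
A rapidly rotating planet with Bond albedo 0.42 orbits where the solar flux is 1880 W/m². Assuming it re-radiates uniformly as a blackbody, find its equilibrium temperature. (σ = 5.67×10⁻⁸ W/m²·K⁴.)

Power absorbed = (1−a)S·πR²; power emitted = 4πR²σT⁴. Equating and cancelling πR²:
T = ((1−a)S / 4σ)^(1/4) = (1090 / (4 × 5.67×10⁻⁸))^(1/4) = (4.81×10^9)^(1/4).
T = 263 K.

T ≈ 263 K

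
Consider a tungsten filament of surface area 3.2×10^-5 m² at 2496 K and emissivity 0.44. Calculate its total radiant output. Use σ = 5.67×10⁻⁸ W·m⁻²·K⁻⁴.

P ≈ 31.0 W

P = εσAT⁴ = 0.44 × 5.67×10⁻⁸ × 3.20×10^-5 × (2496)⁴ = 0.44 × 5.67×10⁻⁸ × 3.20×10^-5 × 3.88×10^13.
P = 31.0 W.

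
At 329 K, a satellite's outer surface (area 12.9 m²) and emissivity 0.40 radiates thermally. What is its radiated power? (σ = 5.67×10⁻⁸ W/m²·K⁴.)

P = εσAT⁴ = 0.40 × 5.67×10⁻⁸ × 12.9 × (329)⁴ = 0.40 × 5.67×10⁻⁸ × 12.9 × 1.17×10^10.
P = 3430 W.

P ≈ 3430 W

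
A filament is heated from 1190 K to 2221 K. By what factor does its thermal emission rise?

ratio ≈ 12.1

P ∝ T⁴, so the ratio is (2221/1190)⁴ = (1.866)⁴ = 12.1.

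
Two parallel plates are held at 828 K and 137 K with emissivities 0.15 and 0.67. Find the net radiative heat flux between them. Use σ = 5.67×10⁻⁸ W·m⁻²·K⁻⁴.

q ≈ 3720 W/m²

For two large parallel gray plates, q = σ(T₁⁴ − T₂⁴) / (1/ε₁ + 1/ε₂ − 1).
1/ε₁ + 1/ε₂ − 1 = 1/0.15 + 1/0.67 − 1 = 7.159.
T₁⁴ − T₂⁴ = 4.70×10^11 − 3.52×10^8 = 4.70×10^11 K⁴.
q = 5.67×10⁻⁸ × 4.70×10^11 / 7.159 = 3720 W/m².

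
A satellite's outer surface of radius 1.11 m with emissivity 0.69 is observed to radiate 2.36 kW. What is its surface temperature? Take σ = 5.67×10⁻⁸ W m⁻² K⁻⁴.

T ≈ 250 K

A = 4πr² = 4π × (1.11)² = 15.5 m².
From P = εσAT⁴, T = (P / εσA)^(1/4) = (2360 / (0.69 × 5.67×10⁻⁸ × 15.5))^(1/4).
T = (3.90×10^9)^(1/4) = 250 K.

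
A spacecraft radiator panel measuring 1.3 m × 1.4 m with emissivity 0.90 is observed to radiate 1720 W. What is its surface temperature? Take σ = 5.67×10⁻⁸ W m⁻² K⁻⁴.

A = 1.3 × 1.4 = 1.82 m².
From P = εσAT⁴, T = (P / εσA)^(1/4) = (1720 / (0.90 × 5.67×10⁻⁸ × 1.82))^(1/4).
T = (1.85×10^10)^(1/4) = 369 K.

T ≈ 369 K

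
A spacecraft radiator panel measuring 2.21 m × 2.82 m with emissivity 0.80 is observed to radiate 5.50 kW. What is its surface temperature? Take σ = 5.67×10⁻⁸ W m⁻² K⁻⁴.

T ≈ 373 K

A = 2.21 × 2.82 = 6.23 m².
From P = εσAT⁴, T = (P / εσA)^(1/4) = (5500 / (0.80 × 5.67×10⁻⁸ × 6.23))^(1/4).
T = (1.95×10^10)^(1/4) = 373 K.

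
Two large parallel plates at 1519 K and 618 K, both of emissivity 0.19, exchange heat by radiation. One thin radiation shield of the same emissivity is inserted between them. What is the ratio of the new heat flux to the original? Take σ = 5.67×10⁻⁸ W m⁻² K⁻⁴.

With N identical shields there are N+1 = 2 gaps in series, each with the same radiative resistance, so the flux falls to 1/(N+1) of its unshielded value.

ratio ≈ 0.500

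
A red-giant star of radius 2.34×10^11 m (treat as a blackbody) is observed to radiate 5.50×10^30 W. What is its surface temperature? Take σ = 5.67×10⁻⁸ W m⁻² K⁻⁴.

A = 4πr² = 4π × (2.34×10^11)² = 6.88×10^23 m².
From P = σAT⁴, T = (P / σA)^(1/4) = (5.50×10^30 / (5.67×10⁻⁸ × 6.88×10^23))^(1/4).
T = (1.41×10^14)^(1/4) = 3450 K.

T ≈ 3450 K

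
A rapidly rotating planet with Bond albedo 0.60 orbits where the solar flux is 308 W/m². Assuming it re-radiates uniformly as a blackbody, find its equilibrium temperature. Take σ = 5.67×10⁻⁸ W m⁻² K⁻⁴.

T ≈ 153 K

Power absorbed = (1−a)S·πR²; power emitted = 4πR²σT⁴. Equating and cancelling πR²:
T = ((1−a)S / 4σ)^(1/4) = (123 / (4 × 5.67×10⁻⁸))^(1/4) = (5.43×10^8)^(1/4).
T = 153 K.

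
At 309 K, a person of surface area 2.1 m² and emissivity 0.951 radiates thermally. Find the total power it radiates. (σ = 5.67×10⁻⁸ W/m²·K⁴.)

Stefan–Boltzmann: P = εσAT⁴ = 0.951 × 5.67×10⁻⁸ × 2.10 × (309)⁴ = 0.951 × 5.67×10⁻⁸ × 2.10 × 9.12×10^9.
P = 1030 W.

P ≈ 1030 W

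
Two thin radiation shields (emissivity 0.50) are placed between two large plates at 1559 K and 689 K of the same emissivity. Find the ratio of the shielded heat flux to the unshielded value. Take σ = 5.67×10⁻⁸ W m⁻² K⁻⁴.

ratio ≈ 0.333

With N identical shields there are N+1 = 3 gaps in series, each with the same radiative resistance, so the flux falls to 1/(N+1) of its unshielded value.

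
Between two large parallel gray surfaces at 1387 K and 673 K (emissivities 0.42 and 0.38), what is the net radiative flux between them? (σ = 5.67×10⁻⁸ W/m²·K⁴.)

For two large parallel gray plates, q = σ(T₁⁴ − T₂⁴) / (1/ε₁ + 1/ε₂ − 1).
1/ε₁ + 1/ε₂ − 1 = 1/0.42 + 1/0.38 − 1 = 4.013.
T₁⁴ − T₂⁴ = 3.70×10^12 − 2.05×10^11 = 3.50×10^12 K⁴.
q = 5.67×10⁻⁸ × 3.50×10^12 / 4.013 = 49400 W/m².

q ≈ 49400 W/m²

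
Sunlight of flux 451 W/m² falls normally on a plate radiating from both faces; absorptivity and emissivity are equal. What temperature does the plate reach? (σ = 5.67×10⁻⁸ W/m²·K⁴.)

Absorbed flux αS = emitted flux 2εσT⁴ per unit area; with α = ε this gives T = (S/2σ)^(1/4).
T = (451 / (2 × 5.67×10⁻⁸))^(1/4) = (3.98×10^9)^(1/4).
T = 251 K.

T ≈ 251 K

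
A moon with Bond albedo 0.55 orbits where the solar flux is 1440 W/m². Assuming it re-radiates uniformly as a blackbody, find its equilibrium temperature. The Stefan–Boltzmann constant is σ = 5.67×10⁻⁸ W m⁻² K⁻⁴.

Power absorbed = (1−a)S·πR²; power emitted = 4πR²σT⁴. Equating and cancelling πR²:
T = ((1−a)S / 4σ)^(1/4) = (648 / (4 × 5.67×10⁻⁸))^(1/4) = (2.86×10^9)^(1/4).
T = 231 K.

T ≈ 231 K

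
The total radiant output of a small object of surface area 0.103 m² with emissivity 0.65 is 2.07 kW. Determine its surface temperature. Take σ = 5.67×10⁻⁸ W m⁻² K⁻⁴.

T ≈ 859 K

From P = εσAT⁴, T = (P / εσA)^(1/4) = (2070 / (0.65 × 5.67×10⁻⁸ × 0.103))^(1/4).
T = (5.45×10^11)^(1/4) = 859 K.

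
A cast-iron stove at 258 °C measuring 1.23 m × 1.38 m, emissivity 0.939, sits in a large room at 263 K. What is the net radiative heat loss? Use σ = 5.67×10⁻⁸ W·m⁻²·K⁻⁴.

A = 1.23 × 1.38 = 1.70 m².
Convert: 258 °C = 531 K.
Q = εσA(T⁴ − T_s⁴). T⁴ − T_s⁴ = (531)⁴ − (263)⁴ = 7.95×10^10 − 4.78×10^9 = 7.47×10^10 K⁴.
Q = 0.939 × 5.67×10⁻⁸ × 1.70 × 7.47×10^10 = 6750 W.

Q ≈ 6750 W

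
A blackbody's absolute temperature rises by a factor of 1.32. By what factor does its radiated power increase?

P ∝ T⁴, so the power scales as (1.32)⁴ = 3.04.

factor ≈ 3.04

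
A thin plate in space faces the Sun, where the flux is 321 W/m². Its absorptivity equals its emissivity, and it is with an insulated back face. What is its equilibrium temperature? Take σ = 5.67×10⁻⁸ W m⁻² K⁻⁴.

Absorbed flux αS = emitted flux εσT⁴ (one radiating face); with α = ε, T = (S/σ)^(1/4).
T = (321 / 5.67×10⁻⁸)^(1/4) = (5.66×10^9)^(1/4).
T = 274 K.

T ≈ 274 K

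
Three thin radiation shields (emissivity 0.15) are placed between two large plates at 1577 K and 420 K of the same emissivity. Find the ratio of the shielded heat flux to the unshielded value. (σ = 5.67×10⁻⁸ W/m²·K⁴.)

ratio ≈ 0.250

With N identical shields there are N+1 = 4 gaps in series, each with the same radiative resistance, so the flux falls to 1/(N+1) of its unshielded value.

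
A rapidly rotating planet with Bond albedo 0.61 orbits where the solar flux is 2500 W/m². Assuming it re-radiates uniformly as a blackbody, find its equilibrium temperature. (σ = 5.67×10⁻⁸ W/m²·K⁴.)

Power absorbed = (1−a)S·πR²; power emitted = 4πR²σT⁴. Equating and cancelling πR²:
T = ((1−a)S / 4σ)^(1/4) = (975 / (4 × 5.67×10⁻⁸))^(1/4) = (4.30×10^9)^(1/4).
T = 256 K.

T ≈ 256 K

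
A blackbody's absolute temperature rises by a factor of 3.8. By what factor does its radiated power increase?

factor ≈ 209

P ∝ T⁴, so the power scales as (3.8)⁴ = 209.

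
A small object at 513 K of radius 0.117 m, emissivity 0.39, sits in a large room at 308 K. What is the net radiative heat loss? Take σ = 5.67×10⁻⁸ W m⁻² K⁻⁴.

Q ≈ 229 W

A = 4πr² = 4π × (0.117)² = 0.172 m².
Q = εσA(T⁴ − T_s⁴). T⁴ − T_s⁴ = (513)⁴ − (308)⁴ = 6.93×10^10 − 9.00×10^9 = 6.03×10^10 K⁴.
Q = 0.39 × 5.67×10⁻⁸ × 0.172 × 6.03×10^10 = 229 W.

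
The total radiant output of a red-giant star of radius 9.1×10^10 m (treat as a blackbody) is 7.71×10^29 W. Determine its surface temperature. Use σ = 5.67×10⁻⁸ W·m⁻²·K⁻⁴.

A = 4πr² = 4π × (9.1×10^10)² = 1.04×10^23 m².
From P = σAT⁴, T = (P / σA)^(1/4) = (7.71×10^29 / (5.67×10⁻⁸ × 1.04×10^23))^(1/4).
T = (1.31×10^14)^(1/4) = 3380 K.

T ≈ 3380 K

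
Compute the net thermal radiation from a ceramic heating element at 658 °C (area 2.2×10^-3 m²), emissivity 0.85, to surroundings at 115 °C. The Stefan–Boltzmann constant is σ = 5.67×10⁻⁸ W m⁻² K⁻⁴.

Convert: 658 °C = 931 K; 115 °C = 388 K.
Q = εσA(T⁴ − T_s⁴). T⁴ − T_s⁴ = (931)⁴ − (388)⁴ = 7.51×10^11 − 2.27×10^10 = 7.29×10^11 K⁴.
Q = 0.85 × 5.67×10⁻⁸ × 2.20×10^-3 × 7.29×10^11 = 77.3 W.

Q ≈ 77.3 W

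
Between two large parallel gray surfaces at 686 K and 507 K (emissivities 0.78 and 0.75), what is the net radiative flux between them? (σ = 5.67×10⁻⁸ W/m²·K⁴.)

q ≈ 5450 W/m²

For two large parallel gray plates, q = σ(T₁⁴ − T₂⁴) / (1/ε₁ + 1/ε₂ − 1).
1/ε₁ + 1/ε₂ − 1 = 1/0.78 + 1/0.75 − 1 = 1.615.
T₁⁴ − T₂⁴ = 2.21×10^11 − 6.61×10^10 = 1.55×10^11 K⁴.
q = 5.67×10⁻⁸ × 1.55×10^11 / 1.615 = 5450 W/m².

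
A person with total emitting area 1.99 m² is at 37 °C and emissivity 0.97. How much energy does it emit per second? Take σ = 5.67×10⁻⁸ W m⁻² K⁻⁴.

P ≈ 1010 W

37 °C = 310 K.
Stefan–Boltzmann: P = εσAT⁴ = 0.97 × 5.67×10⁻⁸ × 1.99 × (310)⁴ = 0.97 × 5.67×10⁻⁸ × 1.99 × 9.24×10^9.
P = 1010 W.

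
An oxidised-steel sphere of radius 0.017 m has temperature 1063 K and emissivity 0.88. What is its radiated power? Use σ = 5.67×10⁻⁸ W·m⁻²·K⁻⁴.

A = 4πr² = 4π × (0.017)² = 3.63×10^-3 m².
P = εσAT⁴ = 0.88 × 5.67×10⁻⁸ × 3.63×10^-3 × (1063)⁴ = 0.88 × 5.67×10⁻⁸ × 3.63×10^-3 × 1.28×10^12.
P = 231 W.

P ≈ 231 W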